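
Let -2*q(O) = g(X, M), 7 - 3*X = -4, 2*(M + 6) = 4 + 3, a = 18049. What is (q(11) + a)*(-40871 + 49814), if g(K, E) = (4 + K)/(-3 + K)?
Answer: 645443139/4 ≈ 1.6136e+8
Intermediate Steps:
M = -5/2 (M = -6 + (4 + 3)/2 = -6 + (½)*7 = -6 + 7/2 = -5/2 ≈ -2.5000)
X = 11/3 (X = 7/3 - ⅓*(-4) = 7/3 + 4/3 = 11/3 ≈ 3.6667)
g(K, E) = (4 + K)/(-3 + K)
q(O) = -23/4 (q(O) = -(4 + 11/3)/(2*(-3 + 11/3)) = -23/(2*⅔*3) = -3*23/(4*3) = -½*23/2 = -23/4)
(q(11) + a)*(-40871 + 49814) = (-23/4 + 18049)*(-40871 + 49814) = (72173/4)*8943 = 645443139/4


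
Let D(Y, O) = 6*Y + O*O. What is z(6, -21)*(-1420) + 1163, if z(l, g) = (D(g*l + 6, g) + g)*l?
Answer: 2557163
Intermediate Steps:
D(Y, O) = O**2 + 6*Y (D(Y, O) = 6*Y + O**2 = O**2 + 6*Y)
z(l, g) = l*(36 + g + g**2 + 6*g*l) (z(l, g) = ((g**2 + 6*(g*l + 6)) + g)*l = ((g**2 + 6*(6 + g*l)) + g)*l = ((g**2 + (36 + 6*g*l)) + g)*l = ((36 + g**2 + 6*g*l) + g)*l = (36 + g + g**2 + 6*g*l)*l = l*(36 + g + g**2 + 6*g*l))
z(6, -21)*(-1420) + 1163 = (6*(36 - 21 + (-21)**2 + 6*(-21)*6))*(-1420) + 1163 = (6*(36 - 21 + 441 - 756))*(-1420) + 1163 = (6*(-300))*(-1420) + 1163 = -1800*(-1420) + 1163 = 2556000 + 1163 = 2557163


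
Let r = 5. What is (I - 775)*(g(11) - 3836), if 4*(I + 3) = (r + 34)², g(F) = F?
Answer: 6085575/4 ≈ 1.5214e+6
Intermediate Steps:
I = 1509/4 (I = -3 + (5 + 34)²/4 = -3 + (¼)*39² = -3 + (¼)*1521 = -3 + 1521/4 = 1509/4 ≈ 377.25)
(I - 775)*(g(11) - 3836) = (1509/4 - 775)*(11 - 3836) = -1591/4*(-3825) = 6085575/4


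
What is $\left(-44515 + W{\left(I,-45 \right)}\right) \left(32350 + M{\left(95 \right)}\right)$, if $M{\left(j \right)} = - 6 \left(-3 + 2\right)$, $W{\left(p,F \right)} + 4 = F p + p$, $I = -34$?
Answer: $-1392052188$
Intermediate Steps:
$W{\left(p,F \right)} = -4 + p + F p$ ($W{\left(p,F \right)} = -4 + \left(F p + p\right) = -4 + \left(p + F p\right) = -4 + p + F p$)
$M{\left(j \right)} = 6$ ($M{\left(j \right)} = \left(-6\right) \left(-1\right) = 6$)
$\left(-44515 + W{\left(I,-45 \right)}\right) \left(32350 + M{\left(95 \right)}\right) = \left(-44515 - -1492\right) \left(32350 + 6\right) = \left(-44515 - -1492\right) 32356 = \left(-44515 + 1492\right) 32356 = \left(-43023\right) 32356 = -1392052188$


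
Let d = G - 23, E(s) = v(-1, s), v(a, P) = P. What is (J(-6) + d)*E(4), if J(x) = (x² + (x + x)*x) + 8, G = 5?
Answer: 392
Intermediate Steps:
J(x) = 8 + 3*x² (J(x) = (x² + (2*x)*x) + 8 = (x² + 2*x²) + 8 = 3*x² + 8 = 8 + 3*x²)
E(s) = s
d = -18 (d = 5 - 23 = -18)
(J(-6) + d)*E(4) = ((8 + 3*(-6)²) - 18)*4 = ((8 + 3*36) - 18)*4 = ((8 + 108) - 18)*4 = (116 - 18)*4 = 98*4 = 392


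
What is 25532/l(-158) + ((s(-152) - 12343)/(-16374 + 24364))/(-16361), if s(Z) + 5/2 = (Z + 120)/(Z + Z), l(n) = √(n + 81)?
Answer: 93825/993505364 - 25532*I*√77/77 ≈ 9.4438e-5 - 2909.6*I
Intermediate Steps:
l(n) = √(81 + n)
s(Z) = -5/2 + (120 + Z)/(2*Z) (s(Z) = -5/2 + (Z + 120)/(Z + Z) = -5/2 + (120 + Z)/((2*Z)) = -5/2 + (120 + Z)*(1/(2*Z)) = -5/2 + (120 + Z)/(2*Z))
25532/l(-158) + ((s(-152) - 12343)/(-16374 + 24364))/(-16361) = 25532/(√(81 - 158)) + (((-2 + 60/(-152)) - 12343)/(-16374 + 24364))/(-16361) = 25532/(√(-77)) + (((-2 + 60*(-1/152)) - 12343)/7990)*(-1/16361) = 25532/((I*√77)) + (((-2 - 15/38) - 12343)*(1/7990))*(-1/16361) = 25532*(-I*√77/77) + ((-91/38 - 12343)*(1/7990))*(-1/16361) = -25532*I*√77/77 - 469125/38*1/7990*(-1/16361) = -25532*I*√77/77 - 93825/60724*(-1/16361) = -25532*I*√77/77 + 93825/993505364 = 93825/993505364 - 25532*I*√77/77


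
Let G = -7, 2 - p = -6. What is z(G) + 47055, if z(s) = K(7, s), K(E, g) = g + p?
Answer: 47056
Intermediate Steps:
p = 8 (p = 2 - 1*(-6) = 2 + 6 = 8)
K(E, g) = 8 + g (K(E, g) = g + 8 = 8 + g)
z(s) = 8 + s
z(G) + 47055 = (8 - 7) + 47055 = 1 + 47055 = 47056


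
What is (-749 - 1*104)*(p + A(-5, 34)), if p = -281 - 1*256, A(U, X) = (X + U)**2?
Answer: -259312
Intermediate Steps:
A(U, X) = (U + X)**2
p = -537 (p = -281 - 256 = -537)
(-749 - 1*104)*(p + A(-5, 34)) = (-749 - 1*104)*(-537 + (-5 + 34)**2) = (-749 - 104)*(-537 + 29**2) = -853*(-537 + 841) = -853*304 = -259312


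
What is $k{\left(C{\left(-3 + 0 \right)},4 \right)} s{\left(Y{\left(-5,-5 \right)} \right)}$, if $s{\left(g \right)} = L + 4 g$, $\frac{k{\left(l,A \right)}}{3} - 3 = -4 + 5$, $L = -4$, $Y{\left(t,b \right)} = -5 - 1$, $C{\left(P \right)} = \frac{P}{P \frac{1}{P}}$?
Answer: $-336$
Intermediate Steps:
$C{\left(P \right)} = P$ ($C{\left(P \right)} = \frac{P}{1} = P 1 = P$)
$Y{\left(t,b \right)} = -6$
$k{\left(l,A \right)} = 12$ ($k{\left(l,A \right)} = 9 + 3 \left(-4 + 5\right) = 9 + 3 \cdot 1 = 9 + 3 = 12$)
$s{\left(g \right)} = -4 + 4 g$
$k{\left(C{\left(-3 + 0 \right)},4 \right)} s{\left(Y{\left(-5,-5 \right)} \right)} = 12 \left(-4 + 4 \left(-6\right)\right) = 12 \left(-4 - 24\right) = 12 \left(-28\right) = -336$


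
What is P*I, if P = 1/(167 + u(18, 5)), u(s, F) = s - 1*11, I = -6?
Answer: -1/29 ≈ -0.034483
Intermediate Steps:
u(s, F) = -11 + s (u(s, F) = s - 11 = -11 + s)
P = 1/174 (P = 1/(167 + (-11 + 18)) = 1/(167 + 7) = 1/174 ≈ 0.0057471)
P*I = (1/174)*(-6) = -1/29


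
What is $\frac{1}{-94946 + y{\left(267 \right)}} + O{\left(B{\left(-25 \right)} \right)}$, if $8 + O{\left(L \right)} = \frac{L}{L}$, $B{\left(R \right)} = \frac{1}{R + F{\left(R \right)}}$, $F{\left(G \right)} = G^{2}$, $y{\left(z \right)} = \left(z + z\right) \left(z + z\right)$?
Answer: $- \frac{1331469}{190210} \approx -7.0$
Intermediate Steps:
$y{\left(z \right)} = 4 z^{2}$ ($y{\left(z \right)} = 2 z 2 z = 4 z^{2}$)
$B{\left(R \right)} = \frac{1}{R + R^{2}}$
$O{\left(L \right)} = -7$ ($O{\left(L \right)} = -8 + \frac{L}{L} = -8 + 1 = -7$)
$\frac{1}{-94946 + y{\left(267 \right)}} + O{\left(B{\left(-25 \right)} \right)} = \frac{1}{-94946 + 4 \cdot 267^{2}} - 7 = \frac{1}{-94946 + 4 \cdot 71289} - 7 = \frac{1}{-94946 + 285156} - 7 = \frac{1}{190210} - 7 = - \frac{1331469}{190210}$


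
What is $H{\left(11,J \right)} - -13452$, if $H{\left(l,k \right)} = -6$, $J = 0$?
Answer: $13446$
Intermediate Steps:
$H{\left(11,J \right)} - -13452 = -6 - -13452 = -6 + 13452 = 13446$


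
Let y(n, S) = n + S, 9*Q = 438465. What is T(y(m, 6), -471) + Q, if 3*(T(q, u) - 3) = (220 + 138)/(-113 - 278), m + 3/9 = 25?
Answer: 19049922/391 ≈ 48721.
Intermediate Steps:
m = 74/3 (m = -⅓ + 25 = 74/3 ≈ 24.667)
Q = 146155/3 (Q = (⅑)*438465 = 146155/3 ≈ 48718.)
y(n, S) = S + n
T(q, u) = 3161/1173 (T(q, u) = 3 + ((220 + 138)/(-113 - 278))/3 = 3 + (358/(-391))/3 = 3 + (358*(-1/391))/3 = 3 + (⅓)*(-358/391) = 3 - 358/1173 = 3161/1173)
T(y(m, 6), -471) + Q = 3161/1173 + 146155/3 = 19049922/391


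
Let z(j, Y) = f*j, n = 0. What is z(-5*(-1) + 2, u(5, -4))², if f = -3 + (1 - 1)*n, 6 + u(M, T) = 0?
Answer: 441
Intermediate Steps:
u(M, T) = -6 (u(M, T) = -6 + 0 = -6)
f = -3 (f = -3 + (1 - 1)*0 = -3 + 0*0 = -3 + 0 = -3)
z(j, Y) = -3*j
z(-5*(-1) + 2, u(5, -4))² = (-3*(-5*(-1) + 2))² = (-3*(5 + 2))² = (-3*7)² = (-21)² = 441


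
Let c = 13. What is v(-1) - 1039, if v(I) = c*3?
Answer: -1000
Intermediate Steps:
v(I) = 39 (v(I) = 13*3 = 39)
v(-1) - 1039 = 39 - 1039 = -1000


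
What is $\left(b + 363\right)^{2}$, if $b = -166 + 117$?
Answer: $98596$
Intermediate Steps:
$b = -49$
$\left(b + 363\right)^{2} = \left(-49 + 363\right)^{2} = 314^{2} = 98596$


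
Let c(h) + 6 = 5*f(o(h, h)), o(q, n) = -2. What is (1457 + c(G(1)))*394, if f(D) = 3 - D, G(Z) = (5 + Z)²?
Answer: 581544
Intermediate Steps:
c(h) = 19 (c(h) = -6 + 5*(3 - 1*(-2)) = -6 + 5*(3 + 2) = -6 + 5*5 = -6 + 25 = 19)
(1457 + c(G(1)))*394 = (1457 + 19)*394 = 1476*394 = 581544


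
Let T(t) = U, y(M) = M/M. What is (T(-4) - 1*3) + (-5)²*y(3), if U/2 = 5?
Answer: 32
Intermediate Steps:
y(M) = 1
U = 10 (U = 2*5 = 10)
T(t) = 10
(T(-4) - 1*3) + (-5)²*y(3) = (10 - 1*3) + (-5)²*1 = (10 - 3) + 25*1 = 7 + 25 = 32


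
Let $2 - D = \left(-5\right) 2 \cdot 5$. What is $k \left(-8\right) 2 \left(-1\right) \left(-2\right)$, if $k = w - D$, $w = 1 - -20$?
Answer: $992$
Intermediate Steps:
$D = 52$ ($D = 2 - \left(-5\right) 2 \cdot 5 = 2 - \left(-10\right) 5 = 2 - -50 = 2 + 50 = 52$)
$w = 21$ ($w = 1 + 20 = 21$)
$k = -31$ ($k = 21 - 52 = -31$)
$k \left(-8\right) 2 \left(-1\right) \left(-2\right) = \left(-31\right) \left(-8\right) 2 \left(-1\right) \left(-2\right) = 248 \left(\left(-2\right) \left(-2\right)\right) = 248 \cdot 4 = 992$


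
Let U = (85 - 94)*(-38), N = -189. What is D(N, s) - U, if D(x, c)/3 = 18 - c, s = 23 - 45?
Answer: -222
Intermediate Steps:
s = -22
U = 342 (U = -9*(-38) = 342)
D(x, c) = 54 - 3*c (D(x, c) = 3*(18 - c) = 54 - 3*c)
D(N, s) - U = (54 - 3*(-22)) - 1*342 = (54 + 66) - 342 = 120 - 342 = -222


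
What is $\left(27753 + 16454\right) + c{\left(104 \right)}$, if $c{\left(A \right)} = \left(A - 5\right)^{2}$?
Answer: $54008$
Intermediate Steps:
$c{\left(A \right)} = \left(-5 + A\right)^{2}$
$\left(27753 + 16454\right) + c{\left(104 \right)} = \left(27753 + 16454\right) + \left(-5 + 104\right)^{2} = 44207 + 99^{2} = 44207 + 9801 = 54008$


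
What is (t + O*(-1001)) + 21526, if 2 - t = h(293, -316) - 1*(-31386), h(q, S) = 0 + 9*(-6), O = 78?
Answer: -87882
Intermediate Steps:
h(q, S) = -54 (h(q, S) = 0 - 54 = -54)
t = -31330 (t = 2 - (-54 - 1*(-31386)) = 2 - (-54 + 31386) = 2 - 1*31332 = 2 - 31332 = -31330)
(t + O*(-1001)) + 21526 = (-31330 + 78*(-1001)) + 21526 = (-31330 - 78078) + 21526 = -109408 + 21526 = -87882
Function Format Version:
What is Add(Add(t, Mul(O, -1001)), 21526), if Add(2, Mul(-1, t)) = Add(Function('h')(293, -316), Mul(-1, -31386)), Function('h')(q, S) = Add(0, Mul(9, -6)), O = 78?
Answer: -87882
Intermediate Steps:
Function('h')(q, S) = -54 (Function('h')(q, S) = Add(0, -54) = -54)
t = -31330 (t = Add(2, Mul(-1, Add(-54, Mul(-1, -31386)))) = Add(2, Mul(-1, Add(-54, 31386))) = Add(2, Mul(-1, 31332)) = Add(2, -31332) = -31330)
Add(Add(t, Mul(O, -1001)), 21526) = Add(Add(-31330, Mul(78, -1001)), 21526) = Add(Add(-31330, -78078), 21526) = Add(-109408, 21526) = -87882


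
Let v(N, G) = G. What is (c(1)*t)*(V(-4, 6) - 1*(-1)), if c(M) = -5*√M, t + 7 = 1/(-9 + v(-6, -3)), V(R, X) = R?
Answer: -425/4 ≈ -106.25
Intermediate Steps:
t = -85/12 (t = -7 + 1/(-9 - 3) = -7 + 1/(-12) = -7 - 1/12 = -85/12 ≈ -7.0833)
(c(1)*t)*(V(-4, 6) - 1*(-1)) = (-5*√1*(-85/12))*(-4 - 1*(-1)) = (-5*1*(-85/12))*(-4 + 1) = -5*(-85/12)*(-3) = (425/12)*(-3) = -425/4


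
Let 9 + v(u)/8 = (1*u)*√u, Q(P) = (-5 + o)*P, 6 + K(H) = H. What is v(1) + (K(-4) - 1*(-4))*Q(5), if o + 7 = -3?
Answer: 386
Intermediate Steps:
K(H) = -6 + H
o = -10 (o = -7 - 3 = -10)
Q(P) = -15*P (Q(P) = (-5 - 10)*P = -15*P)
v(u) = -72 + 8*u^(3/2) (v(u) = -72 + 8*((1*u)*√u) = -72 + 8*(u*√u) = -72 + 8*u^(3/2))
v(1) + (K(-4) - 1*(-4))*Q(5) = (-72 + 8*1^(3/2)) + ((-6 - 4) - 1*(-4))*(-15*5) = (-72 + 8*1) + (-10 + 4)*(-75) = (-72 + 8) - 6*(-75) = -64 + 450 = 386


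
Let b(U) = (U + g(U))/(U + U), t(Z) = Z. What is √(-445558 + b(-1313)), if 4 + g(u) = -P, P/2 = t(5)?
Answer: I*√3072509234106/2626 ≈ 667.5*I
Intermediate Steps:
P = 10 (P = 2*5 = 10)
g(u) = -14 (g(u) = -4 - 1*10 = -4 - 10 = -14)
b(U) = (-14 + U)/(2*U) (b(U) = (U - 14)/(U + U) = (-14 + U)/((2*U)) = (-14 + U)*(1/(2*U)) = (-14 + U)/(2*U))
√(-445558 + b(-1313)) = √(-445558 + (½)*(-14 - 1313)/(-1313)) = √(-445558 + (½)*(-1/1313)*(-1327)) = √(-445558 + 1327/2626) = √(-1170033981/2626) = I*√3072509234106/2626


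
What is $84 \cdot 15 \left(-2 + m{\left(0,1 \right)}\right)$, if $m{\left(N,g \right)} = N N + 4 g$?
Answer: $2520$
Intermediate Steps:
$m{\left(N,g \right)} = N^{2} + 4 g$
$84 \cdot 15 \left(-2 + m{\left(0,1 \right)}\right) = 84 \cdot 15 \left(-2 + \left(0^{2} + 4 \cdot 1\right)\right) = 84 \cdot 15 \left(-2 + \left(0 + 4\right)\right) = 84 \cdot 15 \left(-2 + 4\right) = 84 \cdot 15 \cdot 2 = 84 \cdot 30 = 2520$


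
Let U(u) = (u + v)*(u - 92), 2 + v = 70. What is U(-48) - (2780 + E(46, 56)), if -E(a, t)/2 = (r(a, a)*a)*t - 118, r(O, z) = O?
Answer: 231176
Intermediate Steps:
v = 68 (v = -2 + 70 = 68)
U(u) = (-92 + u)*(68 + u) (U(u) = (u + 68)*(u - 92) = (68 + u)*(-92 + u) = (-92 + u)*(68 + u))
E(a, t) = 236 - 2*t*a**2 (E(a, t) = -2*((a*a)*t - 118) = -2*(a**2*t - 118) = -2*(t*a**2 - 118) = -2*(-118 + t*a**2) = 236 - 2*t*a**2)
U(-48) - (2780 + E(46, 56)) = (-6256 + (-48)**2 - 24*(-48)) - (2780 + (236 - 2*56*46**2)) = (-6256 + 2304 + 1152) - (2780 + (236 - 2*56*2116)) = -2800 - (2780 + (236 - 236992)) = -2800 - (2780 - 236756) = -2800 - 1*(-233976) = -2800 + 233976 = 231176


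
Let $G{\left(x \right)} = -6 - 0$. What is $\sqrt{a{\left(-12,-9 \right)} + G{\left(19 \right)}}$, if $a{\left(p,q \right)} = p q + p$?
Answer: $3 \sqrt{10} \approx 9.4868$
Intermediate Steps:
$G{\left(x \right)} = -6$ ($G{\left(x \right)} = -6 + 0 = -6$)
$a{\left(p,q \right)} = p + p q$
$\sqrt{a{\left(-12,-9 \right)} + G{\left(19 \right)}} = \sqrt{- 12 \left(1 - 9\right) - 6} = \sqrt{\left(-12\right) \left(-8\right) - 6} = \sqrt{96 - 6} = \sqrt{90} = 3 \sqrt{10}$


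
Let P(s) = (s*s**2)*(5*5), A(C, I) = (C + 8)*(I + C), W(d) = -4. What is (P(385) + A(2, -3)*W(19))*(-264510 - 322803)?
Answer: -837899291708145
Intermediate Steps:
A(C, I) = (8 + C)*(C + I)
P(s) = 25*s**3 (P(s) = s**3*25 = 25*s**3)
(P(385) + A(2, -3)*W(19))*(-264510 - 322803) = (25*385**3 + (2**2 + 8*2 + 8*(-3) + 2*(-3))*(-4))*(-264510 - 322803) = (25*57066625 + (4 + 16 - 24 - 6)*(-4))*(-587313) = (1426665625 - 10*(-4))*(-587313) = (1426665625 + 40)*(-587313) = 1426665665*(-587313) = -837899291708145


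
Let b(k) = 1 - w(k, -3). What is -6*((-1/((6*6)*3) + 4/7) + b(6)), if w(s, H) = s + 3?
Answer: 5623/126 ≈ 44.627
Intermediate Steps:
w(s, H) = 3 + s
b(k) = -2 - k (b(k) = 1 - (3 + k) = 1 + (-3 - k) = -2 - k)
-6*((-1/((6*6)*3) + 4/7) + b(6)) = -6*((-1/((6*6)*3) + 4/7) + (-2 - 1*6)) = -6*((-1/(36*3) + 4*(⅐)) + (-2 - 6)) = -6*((-1/108 + 4/7) - 8) = -6*(425/756 - 8) = -6*(-5623/756) = 5623/126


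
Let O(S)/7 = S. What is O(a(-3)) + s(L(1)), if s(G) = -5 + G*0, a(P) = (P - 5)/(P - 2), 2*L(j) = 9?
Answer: 31/5 ≈ 6.2000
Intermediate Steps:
L(j) = 9/2 (L(j) = (1/2)*9 = 9/2)
a(P) = (-5 + P)/(-2 + P)
s(G) = -5 (s(G) = -5 + 0 = -5)
O(S) = 7*S
O(a(-3)) + s(L(1)) = 7*((-5 - 3)/(-2 - 3)) - 5 = 7*(-8/(-5)) - 5 = 7*(-1/5*(-8)) - 5 = 7*(8/5) - 5 = 56/5 - 5 = 31/5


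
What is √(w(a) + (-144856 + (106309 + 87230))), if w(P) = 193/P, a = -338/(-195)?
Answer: √32984978/26 ≈ 220.89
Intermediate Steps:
a = 26/15 (a = -338*(-1/195) = 26/15 ≈ 1.7333)
√(w(a) + (-144856 + (106309 + 87230))) = √(193/(26/15) + (-144856 + (106309 + 87230))) = √(193*(15/26) + (-144856 + 193539)) = √(2895/26 + 48683) = √(1268653/26) = √32984978/26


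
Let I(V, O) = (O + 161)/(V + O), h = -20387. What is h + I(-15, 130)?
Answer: -2344214/115 ≈ -20384.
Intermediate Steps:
I(V, O) = (161 + O)/(O + V)
h + I(-15, 130) = -20387 + (161 + 130)/(130 - 15) = -20387 + 291/115 = -2344214/115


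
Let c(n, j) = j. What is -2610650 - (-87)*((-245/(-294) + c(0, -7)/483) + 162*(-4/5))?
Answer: -603026411/230 ≈ -2.6219e+6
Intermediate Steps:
-2610650 - (-87)*((-245/(-294) + c(0, -7)/483) + 162*(-4/5)) = -2610650 - (-87)*((-245/(-294) - 7/483) + 162*(-4/5)) = -2610650 - (-87)*((-245*(-1/294) - 7*1/483) + 162*(-4*⅕)) = -2610650 - (-87)*((⅚ - 1/69) + 162*(-⅘)) = -2610650 - (-87)*(113/138 - 648/5) = -2610650 - (-87)*(-88859)/690 = -2610650 - 1*2576911/230 = -2610650 - 2576911/230 = -603026411/230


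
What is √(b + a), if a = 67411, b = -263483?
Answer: 2*I*√49018 ≈ 442.8*I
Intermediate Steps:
√(b + a) = √(-263483 + 67411) = √(-196072) = 2*I*√49018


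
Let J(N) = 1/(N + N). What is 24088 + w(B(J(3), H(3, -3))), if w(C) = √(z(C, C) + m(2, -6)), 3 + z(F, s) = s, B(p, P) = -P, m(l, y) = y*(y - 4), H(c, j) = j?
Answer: 24088 + 2*√15 ≈ 24096.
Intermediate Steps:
J(N) = 1/(2*N)
m(l, y) = y*(-4 + y)
z(F, s) = -3 + s
w(C) = √(57 + C) (w(C) = √((-3 + C) - 6*(-4 - 6)) = √((-3 + C) - 6*(-10)) = √((-3 + C) + 60) = √(57 + C))
24088 + w(B(J(3), H(3, -3))) = 24088 + √(57 - 1*(-3)) = 24088 + √(57 + 3) = 24088 + √60 = 24088 + 2*√15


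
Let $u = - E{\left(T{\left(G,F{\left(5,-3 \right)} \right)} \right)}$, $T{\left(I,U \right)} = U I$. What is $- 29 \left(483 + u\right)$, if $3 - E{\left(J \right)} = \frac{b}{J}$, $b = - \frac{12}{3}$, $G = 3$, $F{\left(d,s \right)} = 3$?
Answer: $- \frac{125164}{9} \approx -13907.0$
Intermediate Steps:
$b = -4$ ($b = \left(-12\right) \frac{1}{3} = -4$)
$T{\left(I,U \right)} = I U$
$E{\left(J \right)} = 3 + \frac{4}{J}$ ($E{\left(J \right)} = 3 - - \frac{4}{J} = 3 + \frac{4}{J}$)
$u = - \frac{31}{9}$ ($u = - (3 + \frac{4}{3 \cdot 3}) = - (3 + \frac{4}{9}) = \left(-1\right) \frac{31}{9} = - \frac{31}{9} \approx -3.4444$)
$- 29 \left(483 + u\right) = - 29 \left(483 - \frac{31}{9}\right) = \left(-29\right) \frac{4316}{9} = - \frac{125164}{9}$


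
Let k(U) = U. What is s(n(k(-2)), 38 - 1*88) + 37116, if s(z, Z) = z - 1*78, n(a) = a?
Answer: 37036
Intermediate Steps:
s(z, Z) = -78 + z (s(z, Z) = z - 78 = -78 + z)
s(n(k(-2)), 38 - 1*88) + 37116 = (-78 - 2) + 37116 = -80 + 37116 = 37036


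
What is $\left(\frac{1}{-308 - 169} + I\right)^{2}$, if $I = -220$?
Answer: $\frac{11012613481}{227529} \approx 48401.0$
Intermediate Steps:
$\left(\frac{1}{-308 - 169} + I\right)^{2} = \left(\frac{1}{-308 - 169} - 220\right)^{2} = \left(\frac{1}{-477} - 220\right)^{2} = \left(- \frac{1}{477} - 220\right)^{2} = \left(- \frac{104941}{477}\right)^{2} = \frac{11012613481}{227529}$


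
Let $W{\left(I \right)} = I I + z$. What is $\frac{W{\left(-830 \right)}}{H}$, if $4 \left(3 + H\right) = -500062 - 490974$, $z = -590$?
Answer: $- \frac{344155}{123881} \approx -2.7781$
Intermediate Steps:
$W{\left(I \right)} = -590 + I^{2}$ ($W{\left(I \right)} = I I - 590 = I^{2} - 590 = -590 + I^{2}$)
$H = -247762$ ($H = -3 + \frac{-500062 - 490974}{4} = -3 + \frac{1}{4} \left(-991036\right) = -3 - 247759 = -247762$)
$\frac{W{\left(-830 \right)}}{H} = \frac{-590 + \left(-830\right)^{2}}{-247762} = \left(-590 + 688900\right) \left(- \frac{1}{247762}\right) = 688310 \left(- \frac{1}{247762}\right) = - \frac{344155}{123881}$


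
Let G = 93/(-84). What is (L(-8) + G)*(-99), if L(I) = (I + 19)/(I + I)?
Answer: 19899/112 ≈ 177.67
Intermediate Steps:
L(I) = (19 + I)/(2*I) (L(I) = (19 + I)/((2*I)) = (19 + I)*(1/(2*I)) = (19 + I)/(2*I))
G = -31/28 (G = 93*(-1/84) = -31/28 ≈ -1.1071)
(L(-8) + G)*(-99) = ((1/2)*(19 - 8)/(-8) - 31/28)*(-99) = ((1/2)*(-1/8)*11 - 31/28)*(-99) = (-11/16 - 31/28)*(-99) = -201/112*(-99) = 19899/112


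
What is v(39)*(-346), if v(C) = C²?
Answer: -526266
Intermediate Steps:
v(39)*(-346) = 39²*(-346) = 1521*(-346) = -526266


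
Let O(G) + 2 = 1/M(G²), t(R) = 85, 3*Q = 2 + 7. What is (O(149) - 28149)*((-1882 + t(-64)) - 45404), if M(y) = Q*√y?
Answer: 593953594696/447 ≈ 1.3288e+9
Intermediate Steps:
Q = 3 (Q = (2 + 7)/3 = (⅓)*9 = 3)
M(y) = 3*√y
O(G) = -2 + 1/(3*√(G²))
(O(149) - 28149)*((-1882 + t(-64)) - 45404) = ((-2 + 1/(3*√(149²))) - 28149)*((-1882 + 85) - 45404) = ((-2 + 1/(3*√22201)) - 28149)*(-1797 - 45404) = ((-2 + (⅓)*(1/149)) - 28149)*(-47201) = ((-2 + 1/447) - 28149)*(-47201) = (-893/447 - 28149)*(-47201) = -12583496/447*(-47201) = 593953594696/447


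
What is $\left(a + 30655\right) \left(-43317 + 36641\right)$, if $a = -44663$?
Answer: $93517408$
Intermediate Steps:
$\left(a + 30655\right) \left(-43317 + 36641\right) = \left(-44663 + 30655\right) \left(-43317 + 36641\right) = \left(-14008\right) \left(-6676\right) = 93517408$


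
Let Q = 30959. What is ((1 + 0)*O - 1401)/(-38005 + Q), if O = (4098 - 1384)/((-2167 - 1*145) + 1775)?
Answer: 755051/3783702 ≈ 0.19955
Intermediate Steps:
O = -2714/537 (O = 2714/((-2167 - 145) + 1775) = 2714/(-2312 + 1775) = 2714/(-537) = 2714*(-1/537) = -2714/537 ≈ -5.0540)
((1 + 0)*O - 1401)/(-38005 + Q) = ((1 + 0)*(-2714/537) - 1401)/(-38005 + 30959) = (1*(-2714/537) - 1401)/(-7046) = (-2714/537 - 1401)*(-1/7046) = -755051/537*(-1/7046) = 755051/3783702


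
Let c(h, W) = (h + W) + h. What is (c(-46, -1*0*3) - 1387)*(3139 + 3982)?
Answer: -10531959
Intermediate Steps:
c(h, W) = W + 2*h (c(h, W) = (W + h) + h = W + 2*h)
(c(-46, -1*0*3) - 1387)*(3139 + 3982) = ((-1*0*3 + 2*(-46)) - 1387)*(3139 + 3982) = ((0*3 - 92) - 1387)*7121 = ((0 - 92) - 1387)*7121 = (-92 - 1387)*7121 = -1479*7121 = -10531959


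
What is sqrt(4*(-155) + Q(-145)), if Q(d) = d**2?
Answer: sqrt(20405) ≈ 142.85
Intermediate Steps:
sqrt(4*(-155) + Q(-145)) = sqrt(4*(-155) + (-145)**2) = sqrt(-620 + 21025) = sqrt(20405)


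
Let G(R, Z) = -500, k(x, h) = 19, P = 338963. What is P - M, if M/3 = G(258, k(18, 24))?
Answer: 340463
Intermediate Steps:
M = -1500 (M = 3*(-500) = -1500)
P - M = 338963 - 1*(-1500) = 338963 + 1500 = 340463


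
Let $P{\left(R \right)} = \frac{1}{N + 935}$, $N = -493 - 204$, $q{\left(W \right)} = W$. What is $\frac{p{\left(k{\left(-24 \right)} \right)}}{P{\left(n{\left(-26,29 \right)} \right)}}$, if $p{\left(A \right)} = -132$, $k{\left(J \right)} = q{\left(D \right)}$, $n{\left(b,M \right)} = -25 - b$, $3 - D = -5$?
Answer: $-31416$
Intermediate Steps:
$D = 8$ ($D = 3 - -5 = 3 + 5 = 8$)
$N = -697$
$k{\left(J \right)} = 8$
$P{\left(R \right)} = \frac{1}{238}$ ($P{\left(R \right)} = \frac{1}{-697 + 935} = \frac{1}{238}$)
$\frac{p{\left(k{\left(-24 \right)} \right)}}{P{\left(n{\left(-26,29 \right)} \right)}} = - 132 \frac{1}{\frac{1}{238}} = \left(-132\right) 238 = -31416$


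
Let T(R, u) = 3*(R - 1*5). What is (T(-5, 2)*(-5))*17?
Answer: 2550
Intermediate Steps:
T(R, u) = -15 + 3*R (T(R, u) = 3*(R - 5) = 3*(-5 + R) = -15 + 3*R)
(T(-5, 2)*(-5))*17 = ((-15 + 3*(-5))*(-5))*17 = ((-15 - 15)*(-5))*17 = -30*(-5)*17 = 150*17 = 2550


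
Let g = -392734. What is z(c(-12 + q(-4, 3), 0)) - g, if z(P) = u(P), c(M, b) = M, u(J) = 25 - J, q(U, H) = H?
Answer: 392768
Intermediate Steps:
z(P) = 25 - P
z(c(-12 + q(-4, 3), 0)) - g = (25 - (-12 + 3)) - 1*(-392734) = (25 - 1*(-9)) + 392734 = (25 + 9) + 392734 = 34 + 392734 = 392768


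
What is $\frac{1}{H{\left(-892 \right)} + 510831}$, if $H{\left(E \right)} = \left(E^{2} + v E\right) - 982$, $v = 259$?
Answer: $\frac{1}{1074485} \approx 9.3068 \cdot 10^{-7}$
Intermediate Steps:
$H{\left(E \right)} = -982 + E^{2} + 259 E$ ($H{\left(E \right)} = \left(E^{2} + 259 E\right) - 982 = -982 + E^{2} + 259 E$)
$\frac{1}{H{\left(-892 \right)} + 510831} = \frac{1}{\left(-982 + \left(-892\right)^{2} + 259 \left(-892\right)\right) + 510831} = \frac{1}{\left(-982 + 795664 - 231028\right) + 510831} = \frac{1}{563654 + 510831} = \frac{1}{1074485}$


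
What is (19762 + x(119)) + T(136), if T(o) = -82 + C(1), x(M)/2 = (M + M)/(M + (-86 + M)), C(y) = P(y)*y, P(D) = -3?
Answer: 747845/38 ≈ 19680.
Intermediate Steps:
C(y) = -3*y
x(M) = 4*M/(-86 + 2*M) (x(M) = 2*((M + M)/(M + (-86 + M))) = 2*((2*M)/(-86 + 2*M)) = 2*(2*M/(-86 + 2*M)) = 4*M/(-86 + 2*M))
T(o) = -85 (T(o) = -82 - 3*1 = -82 - 3 = -85)
(19762 + x(119)) + T(136) = (19762 + 2*119/(-43 + 119)) - 85 = (19762 + 2*119/76) - 85 = (19762 + 2*119*(1/76)) - 85 = (19762 + 119/38) - 85 = 751075/38 - 85 = 747845/38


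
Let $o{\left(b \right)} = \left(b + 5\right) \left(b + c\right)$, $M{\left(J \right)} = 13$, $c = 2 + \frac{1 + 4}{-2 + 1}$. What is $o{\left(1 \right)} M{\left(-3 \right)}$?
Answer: $-156$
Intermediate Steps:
$c = -3$ ($c = 2 + \frac{5}{-1} = 2 + 5 \left(-1\right) = 2 - 5 = -3$)
$o{\left(b \right)} = \left(-3 + b\right) \left(5 + b\right)$ ($o{\left(b \right)} = \left(b + 5\right) \left(b - 3\right) = \left(5 + b\right) \left(-3 + b\right) = \left(-3 + b\right) \left(5 + b\right)$)
$o{\left(1 \right)} M{\left(-3 \right)} = \left(-15 + 1^{2} + 2 \cdot 1\right) 13 = \left(-15 + 1 + 2\right) 13 = \left(-12\right) 13 = -156$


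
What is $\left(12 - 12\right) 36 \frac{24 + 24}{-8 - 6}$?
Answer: $0$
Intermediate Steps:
$\left(12 - 12\right) 36 \frac{24 + 24}{-8 - 6} = 0 \cdot 36 \frac{48}{-14} = 0 \cdot 48 \left(- \frac{1}{14}\right) = 0 \left(- \frac{24}{7}\right) = 0$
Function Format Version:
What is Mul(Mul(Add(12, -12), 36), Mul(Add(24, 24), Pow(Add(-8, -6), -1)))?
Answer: 0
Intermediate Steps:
Mul(Mul(Add(12, -12), 36), Mul(Add(24, 24), Pow(Add(-8, -6), -1))) = Mul(Mul(0, 36), Mul(48, Pow(-14, -1))) = Mul(0, Mul(48, Rational(-1, 14))) = Mul(0, Rational(-24, 7)) = 0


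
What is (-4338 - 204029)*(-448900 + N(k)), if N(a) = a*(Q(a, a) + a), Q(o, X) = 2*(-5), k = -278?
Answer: 76853250812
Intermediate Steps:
Q(o, X) = -10
N(a) = a*(-10 + a)
(-4338 - 204029)*(-448900 + N(k)) = (-4338 - 204029)*(-448900 - 278*(-10 - 278)) = -208367*(-448900 - 278*(-288)) = -208367*(-448900 + 80064) = -208367*(-368836) = 76853250812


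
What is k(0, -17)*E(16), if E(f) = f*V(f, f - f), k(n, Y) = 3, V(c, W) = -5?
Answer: -240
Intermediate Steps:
E(f) = -5*f (E(f) = f*(-5) = -5*f)
k(0, -17)*E(16) = 3*(-5*16) = 3*(-80) = -240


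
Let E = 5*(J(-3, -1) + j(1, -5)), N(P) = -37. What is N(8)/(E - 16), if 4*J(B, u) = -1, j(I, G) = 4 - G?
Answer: -4/3 ≈ -1.3333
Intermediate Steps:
J(B, u) = -¼ (J(B, u) = (¼)*(-1) = -¼)
E = 175/4 (E = 5*(-¼ + (4 - 1*(-5))) = 5*(-¼ + (4 + 5)) = 5*(-¼ + 9) = 5*(35/4) = 175/4 ≈ 43.750)
N(8)/(E - 16) = -37/(175/4 - 16) = -37/(111/4) = (4/111)*(-37) = -4/3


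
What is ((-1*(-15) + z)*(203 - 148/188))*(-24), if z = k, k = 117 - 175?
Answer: 9808128/47 ≈ 2.0868e+5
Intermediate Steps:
k = -58
z = -58
((-1*(-15) + z)*(203 - 148/188))*(-24) = ((-1*(-15) - 58)*(203 - 148/188))*(-24) = ((15 - 58)*(203 - 148*1/188))*(-24) = -43*(203 - 37/47)*(-24) = -43*9504/47*(-24) = -408672/47*(-24) = 9808128/47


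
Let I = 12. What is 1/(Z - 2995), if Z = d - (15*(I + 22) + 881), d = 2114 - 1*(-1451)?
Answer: -1/821 ≈ -0.0012180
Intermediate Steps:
d = 3565 (d = 2114 + 1451 = 3565)
Z = 2174 (Z = 3565 - (15*(12 + 22) + 881) = 3565 - (15*34 + 881) = 3565 - (510 + 881) = 3565 - 1*1391 = 3565 - 1391 = 2174)
1/(Z - 2995) = 1/(2174 - 2995) = 1/(-821) = -1/821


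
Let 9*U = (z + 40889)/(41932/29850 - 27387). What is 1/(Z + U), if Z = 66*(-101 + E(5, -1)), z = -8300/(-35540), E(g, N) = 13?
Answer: -726313225993/4218547711345944 ≈ -0.00017217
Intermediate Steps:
z = 415/1777 (z = -8300*(-1/35540) = 415/1777 ≈ 0.23354)
Z = -5808 (Z = 66*(-101 + 13) = 66*(-88) = -5808)
U = -120494778600/726313225993 (U = ((415/1777 + 40889)/(41932/29850 - 27387))/9 = (72660168/(1777*(41932*(1/29850) - 27387)))/9 = (72660168/(1777*(20966/14925 - 27387)))/9 = (72660168/(1777*(-408730009/14925)))/9 = ((72660168/1777)*(-14925/408730009))/9 = (⅑)*(-1084453007400/726313225993) = -120494778600/726313225993 ≈ -0.16590)
1/(Z + U) = 1/(-5808 - 120494778600/726313225993) = 1/(-4218547711345944/726313225993) = -726313225993/4218547711345944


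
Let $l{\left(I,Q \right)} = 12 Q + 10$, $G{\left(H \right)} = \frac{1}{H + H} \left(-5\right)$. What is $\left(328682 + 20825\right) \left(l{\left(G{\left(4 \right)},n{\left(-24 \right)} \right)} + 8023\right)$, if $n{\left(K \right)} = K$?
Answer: $2706931715$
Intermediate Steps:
$G{\left(H \right)} = - \frac{5}{2 H}$ ($G{\left(H \right)} = \frac{1}{2 H} \left(-5\right) = - \frac{5}{2 H}$)
$l{\left(I,Q \right)} = 10 + 12 Q$
$\left(328682 + 20825\right) \left(l{\left(G{\left(4 \right)},n{\left(-24 \right)} \right)} + 8023\right) = \left(328682 + 20825\right) \left(\left(10 + 12 \left(-24\right)\right) + 8023\right) = 349507 \left(\left(10 - 288\right) + 8023\right) = 349507 \left(-278 + 8023\right) = 349507 \cdot 7745 = 2706931715$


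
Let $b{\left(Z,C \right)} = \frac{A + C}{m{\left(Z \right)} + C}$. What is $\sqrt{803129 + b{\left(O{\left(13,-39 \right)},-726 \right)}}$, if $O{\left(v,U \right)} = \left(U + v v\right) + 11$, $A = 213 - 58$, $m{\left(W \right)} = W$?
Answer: $\frac{2 \sqrt{7634754335}}{195} \approx 896.17$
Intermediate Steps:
$A = 155$
$O{\left(v,U \right)} = 11 + U + v^{2}$ ($O{\left(v,U \right)} = \left(U + v^{2}\right) + 11 = 11 + U + v^{2}$)
$b{\left(Z,C \right)} = \frac{155 + C}{C + Z}$ ($b{\left(Z,C \right)} = \frac{155 + C}{Z + C} = \frac{155 + C}{C + Z}$)
$\sqrt{803129 + b{\left(O{\left(13,-39 \right)},-726 \right)}} = \sqrt{803129 + \frac{155 - 726}{-726 + \left(11 - 39 + 13^{2}\right)}} = \sqrt{803129 + \frac{1}{-726 + \left(11 - 39 + 169\right)} \left(-571\right)} = \sqrt{803129 + \frac{1}{-726 + 141} \left(-571\right)} = \sqrt{803129 + \frac{1}{-585} \left(-571\right)} = \sqrt{803129 - - \frac{571}{585}} = \sqrt{803129 + \frac{571}{585}} = \sqrt{\frac{469831036}{585}} = \frac{2 \sqrt{7634754335}}{195}$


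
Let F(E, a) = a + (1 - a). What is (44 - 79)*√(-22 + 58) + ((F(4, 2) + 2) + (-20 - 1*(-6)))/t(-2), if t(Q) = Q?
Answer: -409/2 ≈ -204.50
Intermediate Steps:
F(E, a) = 1
(44 - 79)*√(-22 + 58) + ((F(4, 2) + 2) + (-20 - 1*(-6)))/t(-2) = (44 - 79)*√(-22 + 58) + ((1 + 2) + (-20 - 1*(-6)))/(-2) = -35*√36 + (3 + (-20 + 6))*(-½) = -35*6 + (3 - 14)*(-½) = -210 - 11*(-½) = -210 + 11/2 = -409/2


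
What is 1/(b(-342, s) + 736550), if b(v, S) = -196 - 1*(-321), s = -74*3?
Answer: 1/736675 ≈ 1.3574e-6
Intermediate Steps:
s = -222
b(v, S) = 125 (b(v, S) = -196 + 321 = 125)
1/(b(-342, s) + 736550) = 1/(125 + 736550) = 1/736675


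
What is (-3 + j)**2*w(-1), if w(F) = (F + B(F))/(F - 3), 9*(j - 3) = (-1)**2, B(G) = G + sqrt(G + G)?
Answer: 1/162 - I*sqrt(2)/324 ≈ 0.0061728 - 0.0043649*I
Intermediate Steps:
B(G) = G + sqrt(2)*sqrt(G) (B(G) = G + sqrt(2*G) = G + sqrt(2)*sqrt(G))
j = 28/9 (j = 3 + (1/9)*(-1)**2 = 3 + (1/9)*1 = 3 + 1/9 = 28/9 ≈ 3.1111)
w(F) = (2*F + sqrt(2)*sqrt(F))/(-3 + F) (w(F) = (F + (F + sqrt(2)*sqrt(F)))/(F - 3) = (2*F + sqrt(2)*sqrt(F))/(-3 + F))
(-3 + j)**2*w(-1) = (-3 + 28/9)**2*((2*(-1) + sqrt(2)*sqrt(-1))/(-3 - 1)) = (1/9)**2*((-2 + sqrt(2)*I)/(-4)) = (-(-2 + I*sqrt(2))/4)/81 = (1/2 - I*sqrt(2)/4)/81 = 1/162 - I*sqrt(2)/324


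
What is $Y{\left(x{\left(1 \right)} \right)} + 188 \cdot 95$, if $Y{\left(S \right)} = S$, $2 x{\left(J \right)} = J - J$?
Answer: $17860$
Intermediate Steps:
$x{\left(J \right)} = 0$ ($x{\left(J \right)} = \frac{J - J}{2} = \frac{1}{2} \cdot 0 = 0$)
$Y{\left(x{\left(1 \right)} \right)} + 188 \cdot 95 = 0 + 188 \cdot 95 = 0 + 17860 = 17860$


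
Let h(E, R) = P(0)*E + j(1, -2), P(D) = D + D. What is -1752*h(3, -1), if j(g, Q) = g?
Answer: -1752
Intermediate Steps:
P(D) = 2*D
h(E, R) = 1 (h(E, R) = (2*0)*E + 1 = 0*E + 1 = 0 + 1 = 1)
-1752*h(3, -1) = -1752*1 = -1752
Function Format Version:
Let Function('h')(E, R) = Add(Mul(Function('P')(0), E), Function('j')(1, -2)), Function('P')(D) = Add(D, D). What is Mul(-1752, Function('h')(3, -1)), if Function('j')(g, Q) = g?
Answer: -1752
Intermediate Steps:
Function('P')(D) = Mul(2, D)
Function('h')(E, R) = 1 (Function('h')(E, R) = Add(Mul(Mul(2, 0), E), 1) = Add(Mul(0, E), 1) = Add(0, 1) = 1)
Mul(-1752, Function('h')(3, -1)) = Mul(-1752, 1) = -1752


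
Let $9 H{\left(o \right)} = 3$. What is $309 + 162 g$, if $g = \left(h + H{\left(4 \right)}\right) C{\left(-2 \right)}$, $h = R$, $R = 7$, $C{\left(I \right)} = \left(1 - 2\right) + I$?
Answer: $-3255$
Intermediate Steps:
$H{\left(o \right)} = \frac{1}{3}$ ($H{\left(o \right)} = \frac{1}{9} \cdot 3 = \frac{1}{3}$)
$C{\left(I \right)} = -1 + I$
$h = 7$
$g = -22$ ($g = \left(7 + \frac{1}{3}\right) \left(-1 - 2\right) = \frac{22}{3} \left(-3\right) = -22$)
$309 + 162 g = 309 + 162 \left(-22\right) = 309 - 3564 = -3255$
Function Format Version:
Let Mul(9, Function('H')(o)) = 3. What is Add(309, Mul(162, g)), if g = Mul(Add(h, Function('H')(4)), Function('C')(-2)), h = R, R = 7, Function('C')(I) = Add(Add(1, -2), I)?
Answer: -3255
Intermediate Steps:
Function('H')(o) = Rational(1, 3) (Function('H')(o) = Mul(Rational(1, 9), 3) = Rational(1, 3))
Function('C')(I) = Add(-1, I)
h = 7
g = -22 (g = Mul(Add(7, Rational(1, 3)), Add(-1, -2)) = Mul(Rational(22, 3), -3) = -22)
Add(309, Mul(162, g)) = Add(309, Mul(162, -22)) = Add(309, -3564) = -3255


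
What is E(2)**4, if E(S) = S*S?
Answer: 256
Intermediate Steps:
E(S) = S**2
E(2)**4 = (2**2)**4 = 4**4 = 256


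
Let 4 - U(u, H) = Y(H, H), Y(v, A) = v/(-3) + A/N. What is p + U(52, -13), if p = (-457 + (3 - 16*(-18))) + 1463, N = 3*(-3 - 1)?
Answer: 15547/12 ≈ 1295.6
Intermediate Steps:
N = -12 (N = 3*(-4) = -12)
Y(v, A) = -v/3 - A/12 (Y(v, A) = v/(-3) + A/(-12) = v*(-⅓) + A*(-1/12) = -v/3 - A/12)
U(u, H) = 4 + 5*H/12 (U(u, H) = 4 - (-H/3 - H/12) = 4 - (-5)*H/12 = 4 + 5*H/12)
p = 1297 (p = (-457 + (3 + 288)) + 1463 = (-457 + 291) + 1463 = -166 + 1463 = 1297)
p + U(52, -13) = 1297 + (4 + (5/12)*(-13)) = 1297 + (4 - 65/12) = 1297 - 17/12 = 15547/12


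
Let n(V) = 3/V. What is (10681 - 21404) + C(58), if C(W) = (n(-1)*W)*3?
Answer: -11245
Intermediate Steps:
C(W) = -9*W (C(W) = ((3/(-1))*W)*3 = ((3*(-1))*W)*3 = -3*W*3 = -9*W)
(10681 - 21404) + C(58) = (10681 - 21404) - 9*58 = -10723 - 522 = -11245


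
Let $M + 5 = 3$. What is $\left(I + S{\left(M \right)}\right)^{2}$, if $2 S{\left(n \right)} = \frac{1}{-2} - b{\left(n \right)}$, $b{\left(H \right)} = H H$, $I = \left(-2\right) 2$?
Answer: $\frac{625}{16} \approx 39.063$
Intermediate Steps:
$M = -2$ ($M = -5 + 3 = -2$)
$I = -4$
$b{\left(H \right)} = H^{2}$
$S{\left(n \right)} = - \frac{1}{4} - \frac{n^{2}}{2}$ ($S{\left(n \right)} = \frac{\frac{1}{-2} - n^{2}}{2} = \frac{- \frac{1}{2} - n^{2}}{2} = - \frac{1}{4} - \frac{n^{2}}{2}$)
$\left(I + S{\left(M \right)}\right)^{2} = \left(-4 - \left(\frac{1}{4} + \frac{\left(-2\right)^{2}}{2}\right)\right)^{2} = \left(-4 - \frac{9}{4}\right)^{2} = \left(- \frac{25}{4}\right)^{2} = \frac{625}{16}$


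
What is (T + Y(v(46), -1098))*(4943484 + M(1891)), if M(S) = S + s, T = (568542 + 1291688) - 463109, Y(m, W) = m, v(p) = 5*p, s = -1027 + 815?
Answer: 6910128463213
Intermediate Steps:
s = -212
T = 1397121 (T = 1860230 - 463109 = 1397121)
M(S) = -212 + S (M(S) = S - 212 = -212 + S)
(T + Y(v(46), -1098))*(4943484 + M(1891)) = (1397121 + 5*46)*(4943484 + (-212 + 1891)) = (1397121 + 230)*(4943484 + 1679) = 1397351*4945163 = 6910128463213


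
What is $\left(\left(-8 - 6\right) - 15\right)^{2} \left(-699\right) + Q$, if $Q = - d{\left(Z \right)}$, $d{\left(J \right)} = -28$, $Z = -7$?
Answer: $-587831$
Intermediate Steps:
$Q = 28$ ($Q = \left(-1\right) \left(-28\right) = 28$)
$\left(\left(-8 - 6\right) - 15\right)^{2} \left(-699\right) + Q = \left(\left(-8 - 6\right) - 15\right)^{2} \left(-699\right) + 28 = \left(-14 - 15\right)^{2} \left(-699\right) + 28 = \left(-29\right)^{2} \left(-699\right) + 28 = 841 \left(-699\right) + 28 = -587859 + 28 = -587831$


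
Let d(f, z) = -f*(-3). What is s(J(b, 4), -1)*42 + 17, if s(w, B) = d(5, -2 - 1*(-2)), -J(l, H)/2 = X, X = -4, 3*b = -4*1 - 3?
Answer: 647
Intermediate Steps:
b = -7/3 (b = (-4*1 - 3)/3 = (-4 - 3)/3 = (⅓)*(-7) = -7/3 ≈ -2.3333)
J(l, H) = 8 (J(l, H) = -2*(-4) = 8)
d(f, z) = 3*f
s(w, B) = 15 (s(w, B) = 3*5 = 15)
s(J(b, 4), -1)*42 + 17 = 15*42 + 17 = 630 + 17 = 647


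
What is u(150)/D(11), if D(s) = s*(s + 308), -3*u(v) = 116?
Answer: -4/363 ≈ -0.011019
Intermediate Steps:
u(v) = -116/3 (u(v) = -⅓*116 = -116/3)
D(s) = s*(308 + s)
u(150)/D(11) = -116*1/(11*(308 + 11))/3 = -116/(3*(11*319)) = -116/3/3509 = -116/3*1/3509 = -4/363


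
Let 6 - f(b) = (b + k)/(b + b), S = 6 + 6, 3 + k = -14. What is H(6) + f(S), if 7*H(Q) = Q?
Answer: 1187/168 ≈ 7.0655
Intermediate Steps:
k = -17 (k = -3 - 14 = -17)
H(Q) = Q/7
S = 12
f(b) = 6 - (-17 + b)/(2*b) (f(b) = 6 - (b - 17)/(b + b) = 6 - (-17 + b)/(2*b))
H(6) + f(S) = (⅐)*6 + (½)*(17 + 11*12)/12 = 6/7 + (½)*(1/12)*(17 + 132) = 6/7 + (½)*(1/12)*149 = 6/7 + 149/24 = 1187/168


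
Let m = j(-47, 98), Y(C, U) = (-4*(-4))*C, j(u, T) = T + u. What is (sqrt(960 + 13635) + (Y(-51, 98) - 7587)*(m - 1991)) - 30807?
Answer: 16271013 + sqrt(14595) ≈ 1.6271e+7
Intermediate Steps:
Y(C, U) = 16*C
m = 51 (m = 98 - 47 = 51)
(sqrt(960 + 13635) + (Y(-51, 98) - 7587)*(m - 1991)) - 30807 = (sqrt(960 + 13635) + (16*(-51) - 7587)*(51 - 1991)) - 30807 = (sqrt(14595) + (-816 - 7587)*(-1940)) - 30807 = (sqrt(14595) - 8403*(-1940)) - 30807 = (sqrt(14595) + 16301820) - 30807 = (16301820 + sqrt(14595)) - 30807 = 16271013 + sqrt(14595)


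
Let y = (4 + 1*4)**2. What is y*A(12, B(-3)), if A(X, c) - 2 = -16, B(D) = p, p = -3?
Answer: -896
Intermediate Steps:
B(D) = -3
A(X, c) = -14 (A(X, c) = 2 - 16 = -14)
y = 64 (y = (4 + 4)**2 = 8**2 = 64)
y*A(12, B(-3)) = 64*(-14) = -896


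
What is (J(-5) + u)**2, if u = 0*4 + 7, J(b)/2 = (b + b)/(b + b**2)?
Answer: 36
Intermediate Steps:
J(b) = 4*b/(b + b**2) (J(b) = 2*((b + b)/(b + b**2)) = 2*((2*b)/(b + b**2)) = 2*(2*b/(b + b**2)) = 4*b/(b + b**2))
u = 7 (u = 0 + 7 = 7)
(J(-5) + u)**2 = (4/(1 - 5) + 7)**2 = (4/(-4) + 7)**2 = (4*(-1/4) + 7)**2 = (-1 + 7)**2 = 6**2 = 36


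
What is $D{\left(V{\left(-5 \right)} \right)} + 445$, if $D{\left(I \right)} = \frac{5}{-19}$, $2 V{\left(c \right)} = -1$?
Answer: $\frac{8450}{19} \approx 444.74$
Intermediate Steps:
$V{\left(c \right)} = - \frac{1}{2}$ ($V{\left(c \right)} = \frac{1}{2} \left(-1\right) = - \frac{1}{2}$)
$D{\left(I \right)} = - \frac{5}{19}$ ($D{\left(I \right)} = 5 \left(- \frac{1}{19}\right) = - \frac{5}{19}$)
$D{\left(V{\left(-5 \right)} \right)} + 445 = - \frac{5}{19} + 445 = \frac{8450}{19}$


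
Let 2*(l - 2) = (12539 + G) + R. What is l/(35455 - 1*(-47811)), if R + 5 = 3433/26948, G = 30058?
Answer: 1147880441/4487704336 ≈ 0.25578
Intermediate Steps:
R = -131307/26948 (R = -5 + 3433/26948 = -131307/26948 ≈ -4.8726)
l = 1147880441/53896 (l = 2 + ((12539 + 30058) - 131307/26948)/2 = 2 + (42597 - 131307/26948)/2 = 2 + (½)*(1147772649/26948) = 2 + 1147772649/53896 = 1147880441/53896 ≈ 21298.)
l/(35455 - 1*(-47811)) = 1147880441/(53896*(35455 - 1*(-47811))) = 1147880441/(53896*(35455 + 47811)) = (1147880441/53896)/83266 = (1147880441/53896)*(1/83266) = 1147880441/4487704336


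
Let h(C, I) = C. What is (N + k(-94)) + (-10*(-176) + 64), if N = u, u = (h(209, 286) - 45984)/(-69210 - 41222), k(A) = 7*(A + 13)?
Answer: 138858799/110432 ≈ 1257.4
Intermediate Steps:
k(A) = 91 + 7*A (k(A) = 7*(13 + A) = 91 + 7*A)
u = 45775/110432 (u = (209 - 45984)/(-69210 - 41222) = -45775/(-110432) = -45775*(-1/110432) = 45775/110432 ≈ 0.41451)
N = 45775/110432 ≈ 0.41451
(N + k(-94)) + (-10*(-176) + 64) = (45775/110432 + (91 + 7*(-94))) + (-10*(-176) + 64) = (45775/110432 + (91 - 658)) + (1760 + 64) = (45775/110432 - 567) + 1824 = -62569169/110432 + 1824 = 138858799/110432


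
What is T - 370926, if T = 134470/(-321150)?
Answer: -11912301937/32115 ≈ -3.7093e+5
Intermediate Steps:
T = -13447/32115 (T = 134470*(-1/321150) = -13447/32115 ≈ -0.41871)
T - 370926 = -13447/32115 - 370926 = -11912301937/32115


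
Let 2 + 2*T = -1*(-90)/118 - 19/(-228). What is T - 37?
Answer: -53209/1416 ≈ -37.577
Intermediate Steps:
T = -817/1416 (T = -1 + (-1*(-90)/118 - 19/(-228))/2 = -1 + (90*(1/118) - 19*(-1/228))/2 = -1 + (45/59 + 1/12)/2 = -1 + (1/2)*(599/708) = -1 + 599/1416 = -817/1416 ≈ -0.57698)
T - 37 = -817/1416 - 37 = -53209/1416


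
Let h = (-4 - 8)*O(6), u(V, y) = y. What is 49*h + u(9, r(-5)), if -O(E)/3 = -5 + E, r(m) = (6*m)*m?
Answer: 1914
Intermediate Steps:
r(m) = 6*m**2
O(E) = 15 - 3*E (O(E) = -3*(-5 + E) = 15 - 3*E)
h = 36 (h = (-4 - 8)*(15 - 3*6) = -12*(15 - 18) = -12*(-3) = 36)
49*h + u(9, r(-5)) = 49*36 + 6*(-5)**2 = 1764 + 6*25 = 1764 + 150 = 1914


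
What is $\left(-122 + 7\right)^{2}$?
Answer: $13225$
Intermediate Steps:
$\left(-122 + 7\right)^{2} = \left(-115\right)^{2} = 13225$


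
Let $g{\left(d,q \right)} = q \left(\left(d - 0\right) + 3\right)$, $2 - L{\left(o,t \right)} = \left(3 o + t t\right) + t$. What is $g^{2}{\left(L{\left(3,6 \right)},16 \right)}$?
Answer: $541696$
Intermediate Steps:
$L{\left(o,t \right)} = 2 - t - t^{2} - 3 o$ ($L{\left(o,t \right)} = 2 - \left(\left(3 o + t t\right) + t\right) = 2 - \left(\left(3 o + t^{2}\right) + t\right) = 2 - \left(\left(t^{2} + 3 o\right) + t\right) = 2 - \left(t + t^{2} + 3 o\right) = 2 - t - t^{2} - 3 o$)
$g{\left(d,q \right)} = q \left(3 + d\right)$ ($g{\left(d,q \right)} = q \left(\left(d + 0\right) + 3\right) = q \left(d + 3\right) = q \left(3 + d\right)$)
$g^{2}{\left(L{\left(3,6 \right)},16 \right)} = \left(16 \left(3 - 49\right)\right)^{2} = \left(16 \left(-46\right)\right)^{2} = \left(-736\right)^{2} = 541696$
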